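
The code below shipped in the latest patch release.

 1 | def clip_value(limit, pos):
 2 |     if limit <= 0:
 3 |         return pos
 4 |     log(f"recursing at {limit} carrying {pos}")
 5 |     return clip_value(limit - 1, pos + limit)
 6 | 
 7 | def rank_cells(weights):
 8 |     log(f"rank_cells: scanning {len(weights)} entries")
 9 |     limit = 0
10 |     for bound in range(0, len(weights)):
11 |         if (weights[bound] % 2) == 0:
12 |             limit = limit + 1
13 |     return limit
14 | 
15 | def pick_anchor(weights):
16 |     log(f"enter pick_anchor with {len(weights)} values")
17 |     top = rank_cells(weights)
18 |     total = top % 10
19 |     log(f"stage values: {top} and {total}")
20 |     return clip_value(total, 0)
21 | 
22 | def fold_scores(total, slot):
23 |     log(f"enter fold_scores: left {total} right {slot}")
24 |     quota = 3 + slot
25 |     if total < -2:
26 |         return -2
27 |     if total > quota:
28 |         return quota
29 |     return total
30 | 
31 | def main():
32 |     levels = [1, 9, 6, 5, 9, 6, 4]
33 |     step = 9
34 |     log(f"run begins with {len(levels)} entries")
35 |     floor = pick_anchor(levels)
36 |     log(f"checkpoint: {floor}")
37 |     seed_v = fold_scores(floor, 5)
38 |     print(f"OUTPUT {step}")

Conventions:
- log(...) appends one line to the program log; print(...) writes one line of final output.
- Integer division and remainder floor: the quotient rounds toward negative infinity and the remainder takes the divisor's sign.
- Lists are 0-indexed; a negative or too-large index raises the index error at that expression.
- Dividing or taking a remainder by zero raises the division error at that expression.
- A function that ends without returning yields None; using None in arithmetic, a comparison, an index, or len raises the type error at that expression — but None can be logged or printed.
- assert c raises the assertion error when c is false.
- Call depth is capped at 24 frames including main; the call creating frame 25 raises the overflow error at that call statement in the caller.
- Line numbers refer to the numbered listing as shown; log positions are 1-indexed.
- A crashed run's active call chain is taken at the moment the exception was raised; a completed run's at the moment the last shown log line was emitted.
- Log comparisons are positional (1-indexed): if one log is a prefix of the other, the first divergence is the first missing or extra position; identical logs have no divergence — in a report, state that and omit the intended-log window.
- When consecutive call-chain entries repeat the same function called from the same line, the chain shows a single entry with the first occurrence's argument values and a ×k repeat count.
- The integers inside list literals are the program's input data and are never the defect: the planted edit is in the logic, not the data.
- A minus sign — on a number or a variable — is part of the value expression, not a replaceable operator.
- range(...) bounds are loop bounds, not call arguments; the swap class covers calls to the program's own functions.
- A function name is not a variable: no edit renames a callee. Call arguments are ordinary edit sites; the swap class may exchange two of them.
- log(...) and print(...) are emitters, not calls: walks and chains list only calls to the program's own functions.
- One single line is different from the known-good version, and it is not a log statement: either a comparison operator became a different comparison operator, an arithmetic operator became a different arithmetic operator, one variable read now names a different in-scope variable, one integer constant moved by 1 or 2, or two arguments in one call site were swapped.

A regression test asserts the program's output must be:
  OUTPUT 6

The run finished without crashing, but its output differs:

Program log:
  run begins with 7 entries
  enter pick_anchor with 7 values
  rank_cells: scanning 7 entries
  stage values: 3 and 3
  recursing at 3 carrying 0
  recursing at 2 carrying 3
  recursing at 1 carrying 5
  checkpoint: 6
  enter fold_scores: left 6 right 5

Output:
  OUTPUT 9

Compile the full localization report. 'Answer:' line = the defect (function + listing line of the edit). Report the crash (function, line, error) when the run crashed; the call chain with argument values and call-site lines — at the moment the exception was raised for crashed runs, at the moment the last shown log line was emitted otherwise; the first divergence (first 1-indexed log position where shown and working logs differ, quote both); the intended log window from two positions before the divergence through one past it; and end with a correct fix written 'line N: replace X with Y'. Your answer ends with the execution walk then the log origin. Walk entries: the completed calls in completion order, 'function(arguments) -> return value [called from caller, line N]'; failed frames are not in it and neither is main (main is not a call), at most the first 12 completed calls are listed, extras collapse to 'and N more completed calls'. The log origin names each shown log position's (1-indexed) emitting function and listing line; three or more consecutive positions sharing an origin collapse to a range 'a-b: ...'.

Answer: the defect is in main at line 38.
Core observation: No log line changed; the fault shows up purely in the output.
Call chain: main -> fold_scores(6, 5) (called at line 37).
First divergence: none; the two logs match at every position.
Execution walk:
  rank_cells([1, 9, 6, 5, 9, 6, 4]) -> 3  [called from pick_anchor, line 17]
  clip_value(0, 6) -> 6  [called from clip_value, line 5]
  clip_value(1, 5) -> 6  [called from clip_value, line 5]
  clip_value(2, 3) -> 6  [called from clip_value, line 5]
  clip_value(3, 0) -> 6  [called from pick_anchor, line 20]
  pick_anchor([1, 9, 6, 5, 9, 6, 4]) -> 6  [called from main, line 35]
  fold_scores(6, 5) -> 6  [called from main, line 37]
Log origins:
  1: emitted by main (line 34)
  2: emitted by pick_anchor (line 16)
  3: emitted by rank_cells (line 8)
  4: emitted by pick_anchor (line 19)
  5-7: emitted by clip_value (line 4)
  8: emitted by main (line 36)
  9: emitted by fold_scores (line 23)
A correct fix: line 38: replace `step` with `seed_v`.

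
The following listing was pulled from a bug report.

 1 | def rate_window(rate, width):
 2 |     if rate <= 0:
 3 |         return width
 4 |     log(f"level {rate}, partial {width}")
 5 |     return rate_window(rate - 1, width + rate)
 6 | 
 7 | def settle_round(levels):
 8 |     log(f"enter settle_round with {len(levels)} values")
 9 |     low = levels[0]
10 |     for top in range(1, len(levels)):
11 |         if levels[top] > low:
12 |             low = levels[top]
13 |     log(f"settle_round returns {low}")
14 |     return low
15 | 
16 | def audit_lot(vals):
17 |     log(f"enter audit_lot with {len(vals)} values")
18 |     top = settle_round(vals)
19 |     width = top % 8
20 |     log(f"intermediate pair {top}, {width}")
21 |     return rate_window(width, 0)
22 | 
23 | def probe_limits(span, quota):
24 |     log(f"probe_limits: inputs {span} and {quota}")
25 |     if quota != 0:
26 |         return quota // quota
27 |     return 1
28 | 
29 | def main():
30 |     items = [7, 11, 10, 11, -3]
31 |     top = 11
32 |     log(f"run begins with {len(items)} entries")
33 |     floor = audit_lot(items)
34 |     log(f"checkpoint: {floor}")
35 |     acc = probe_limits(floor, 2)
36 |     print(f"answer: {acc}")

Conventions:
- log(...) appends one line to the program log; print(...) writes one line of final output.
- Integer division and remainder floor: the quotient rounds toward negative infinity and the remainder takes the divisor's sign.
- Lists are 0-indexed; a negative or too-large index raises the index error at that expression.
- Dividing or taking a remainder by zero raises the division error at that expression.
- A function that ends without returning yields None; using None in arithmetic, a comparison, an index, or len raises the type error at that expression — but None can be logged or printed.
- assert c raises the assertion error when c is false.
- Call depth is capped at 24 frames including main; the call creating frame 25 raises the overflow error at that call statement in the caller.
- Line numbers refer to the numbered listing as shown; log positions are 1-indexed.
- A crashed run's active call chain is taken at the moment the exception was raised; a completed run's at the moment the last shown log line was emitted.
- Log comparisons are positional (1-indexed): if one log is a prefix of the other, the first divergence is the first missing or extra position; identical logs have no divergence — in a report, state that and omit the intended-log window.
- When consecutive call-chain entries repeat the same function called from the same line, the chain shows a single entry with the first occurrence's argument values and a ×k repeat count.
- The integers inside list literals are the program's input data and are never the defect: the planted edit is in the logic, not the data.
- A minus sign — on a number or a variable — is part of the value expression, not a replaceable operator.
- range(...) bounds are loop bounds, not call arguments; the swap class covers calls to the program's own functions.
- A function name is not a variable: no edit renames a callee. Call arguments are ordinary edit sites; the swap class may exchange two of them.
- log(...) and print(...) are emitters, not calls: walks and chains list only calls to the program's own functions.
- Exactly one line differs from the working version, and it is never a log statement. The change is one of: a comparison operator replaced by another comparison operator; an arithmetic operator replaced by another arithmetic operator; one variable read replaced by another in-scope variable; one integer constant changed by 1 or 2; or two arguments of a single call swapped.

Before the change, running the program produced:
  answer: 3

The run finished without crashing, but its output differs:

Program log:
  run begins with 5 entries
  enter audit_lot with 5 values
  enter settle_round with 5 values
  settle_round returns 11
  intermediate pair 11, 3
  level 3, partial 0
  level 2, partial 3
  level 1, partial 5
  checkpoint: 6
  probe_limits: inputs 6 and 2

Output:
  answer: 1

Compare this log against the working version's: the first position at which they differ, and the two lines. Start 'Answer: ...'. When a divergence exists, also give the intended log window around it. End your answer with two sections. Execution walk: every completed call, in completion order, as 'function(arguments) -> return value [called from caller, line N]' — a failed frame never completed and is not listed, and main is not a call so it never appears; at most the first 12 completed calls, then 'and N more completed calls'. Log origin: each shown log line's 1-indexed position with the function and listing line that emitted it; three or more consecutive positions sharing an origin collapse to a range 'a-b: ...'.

Answer: none (the log streams are identical).
Execution walk:
  settle_round([7, 11, 10, 11, -3]) -> 11  [called from audit_lot, line 18]
  rate_window(0, 6) -> 6  [called from rate_window, line 5]
  rate_window(1, 5) -> 6  [called from rate_window, line 5]
  rate_window(2, 3) -> 6  [called from rate_window, line 5]
  rate_window(3, 0) -> 6  [called from audit_lot, line 21]
  audit_lot([7, 11, 10, 11, -3]) -> 6  [called from main, line 33]
  probe_limits(6, 2) -> 1  [called from main, line 35]
Log line origins:
  1: from main, line 32
  2: from audit_lot, line 17
  3: from settle_round, line 8
  4: from settle_round, line 13
  5: from audit_lot, line 20
  6-8: from rate_window, line 4
  9: from main, line 34
  10: from probe_limits, line 24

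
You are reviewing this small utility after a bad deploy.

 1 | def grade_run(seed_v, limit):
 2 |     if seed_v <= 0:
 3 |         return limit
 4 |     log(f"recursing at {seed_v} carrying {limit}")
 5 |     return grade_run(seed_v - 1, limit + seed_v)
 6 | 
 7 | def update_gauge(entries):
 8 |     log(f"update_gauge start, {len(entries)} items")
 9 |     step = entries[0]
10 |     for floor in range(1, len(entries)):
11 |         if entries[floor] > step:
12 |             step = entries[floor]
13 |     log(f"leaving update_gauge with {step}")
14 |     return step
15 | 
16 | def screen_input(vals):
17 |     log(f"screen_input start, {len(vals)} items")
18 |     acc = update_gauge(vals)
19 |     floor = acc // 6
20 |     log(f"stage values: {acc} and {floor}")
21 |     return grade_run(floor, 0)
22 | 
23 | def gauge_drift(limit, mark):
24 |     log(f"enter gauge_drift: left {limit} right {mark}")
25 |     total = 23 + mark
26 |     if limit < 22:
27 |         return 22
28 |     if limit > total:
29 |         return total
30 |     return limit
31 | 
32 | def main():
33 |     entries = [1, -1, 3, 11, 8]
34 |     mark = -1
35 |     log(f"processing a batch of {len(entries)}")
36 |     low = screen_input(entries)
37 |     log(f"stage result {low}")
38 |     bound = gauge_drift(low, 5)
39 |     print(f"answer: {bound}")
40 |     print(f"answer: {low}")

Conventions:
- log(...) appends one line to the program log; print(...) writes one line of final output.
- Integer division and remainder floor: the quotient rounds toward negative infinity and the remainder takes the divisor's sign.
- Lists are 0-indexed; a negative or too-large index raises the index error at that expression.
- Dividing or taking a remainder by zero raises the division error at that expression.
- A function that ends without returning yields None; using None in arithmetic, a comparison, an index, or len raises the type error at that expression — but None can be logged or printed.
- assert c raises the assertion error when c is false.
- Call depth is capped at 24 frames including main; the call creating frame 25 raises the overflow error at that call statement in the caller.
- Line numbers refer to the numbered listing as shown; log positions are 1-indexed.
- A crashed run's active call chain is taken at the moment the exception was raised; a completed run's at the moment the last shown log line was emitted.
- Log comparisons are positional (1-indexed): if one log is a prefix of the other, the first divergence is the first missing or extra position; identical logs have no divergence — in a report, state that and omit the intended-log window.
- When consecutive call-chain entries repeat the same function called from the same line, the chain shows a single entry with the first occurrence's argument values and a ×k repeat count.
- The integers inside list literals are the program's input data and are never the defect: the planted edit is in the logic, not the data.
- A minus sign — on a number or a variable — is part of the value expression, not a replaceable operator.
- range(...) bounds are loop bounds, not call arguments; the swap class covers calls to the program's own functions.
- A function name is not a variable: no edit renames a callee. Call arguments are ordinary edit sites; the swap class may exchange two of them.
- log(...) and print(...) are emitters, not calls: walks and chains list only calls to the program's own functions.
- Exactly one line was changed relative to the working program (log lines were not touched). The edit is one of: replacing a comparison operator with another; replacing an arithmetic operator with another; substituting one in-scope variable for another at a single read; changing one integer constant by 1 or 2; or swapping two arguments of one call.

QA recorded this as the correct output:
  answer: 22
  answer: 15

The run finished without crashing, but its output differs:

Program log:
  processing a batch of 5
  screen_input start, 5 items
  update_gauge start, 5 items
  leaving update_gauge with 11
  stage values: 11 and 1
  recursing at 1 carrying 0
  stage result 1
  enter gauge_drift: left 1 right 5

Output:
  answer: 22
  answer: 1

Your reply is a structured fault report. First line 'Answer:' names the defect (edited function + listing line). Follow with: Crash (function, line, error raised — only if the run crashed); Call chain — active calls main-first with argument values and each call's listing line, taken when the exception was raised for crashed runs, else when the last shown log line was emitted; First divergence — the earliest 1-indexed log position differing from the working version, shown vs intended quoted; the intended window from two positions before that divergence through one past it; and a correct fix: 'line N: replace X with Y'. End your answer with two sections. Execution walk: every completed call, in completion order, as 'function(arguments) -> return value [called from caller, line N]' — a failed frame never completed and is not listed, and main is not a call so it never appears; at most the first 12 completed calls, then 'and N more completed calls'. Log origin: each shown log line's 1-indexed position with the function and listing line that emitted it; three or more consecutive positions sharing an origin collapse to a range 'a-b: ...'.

Answer: the defect is in screen_input at line 19.
Core observation: Log line 5 is where behavior first shows: 'stage values: 11 and 1' appears instead of 'stage values: 11 and 5'.
Call chain: main -> gauge_drift(1, 5) (called at line 38).
First divergence: position 5 — shown 'stage values: 11 and 1', intended 'stage values: 11 and 5'.
Intended log window:
  3: update_gauge start, 5 items
  4: leaving update_gauge with 11
  5: stage values: 11 and 5
  6: recursing at 5 carrying 0
Execution walk:
  update_gauge([1, -1, 3, 11, 8]) -> 11  [called from screen_input, line 18]
  grade_run(0, 1) -> 1  [called from grade_run, line 5]
  grade_run(1, 0) -> 1  [called from screen_input, line 21]
  screen_input([1, -1, 3, 11, 8]) -> 1  [called from main, line 36]
  gauge_drift(1, 5) -> 22  [called from main, line 38]
Log line origins:
  1: emitted by main (line 35)
  2: emitted by screen_input (line 17)
  3: emitted by update_gauge (line 8)
  4: emitted by update_gauge (line 13)
  5: emitted by screen_input (line 20)
  6: emitted by grade_run (line 4)
  7: emitted by main (line 37)
  8: emitted by gauge_drift (line 24)
A correct fix: line 19: replace `//` with `%`.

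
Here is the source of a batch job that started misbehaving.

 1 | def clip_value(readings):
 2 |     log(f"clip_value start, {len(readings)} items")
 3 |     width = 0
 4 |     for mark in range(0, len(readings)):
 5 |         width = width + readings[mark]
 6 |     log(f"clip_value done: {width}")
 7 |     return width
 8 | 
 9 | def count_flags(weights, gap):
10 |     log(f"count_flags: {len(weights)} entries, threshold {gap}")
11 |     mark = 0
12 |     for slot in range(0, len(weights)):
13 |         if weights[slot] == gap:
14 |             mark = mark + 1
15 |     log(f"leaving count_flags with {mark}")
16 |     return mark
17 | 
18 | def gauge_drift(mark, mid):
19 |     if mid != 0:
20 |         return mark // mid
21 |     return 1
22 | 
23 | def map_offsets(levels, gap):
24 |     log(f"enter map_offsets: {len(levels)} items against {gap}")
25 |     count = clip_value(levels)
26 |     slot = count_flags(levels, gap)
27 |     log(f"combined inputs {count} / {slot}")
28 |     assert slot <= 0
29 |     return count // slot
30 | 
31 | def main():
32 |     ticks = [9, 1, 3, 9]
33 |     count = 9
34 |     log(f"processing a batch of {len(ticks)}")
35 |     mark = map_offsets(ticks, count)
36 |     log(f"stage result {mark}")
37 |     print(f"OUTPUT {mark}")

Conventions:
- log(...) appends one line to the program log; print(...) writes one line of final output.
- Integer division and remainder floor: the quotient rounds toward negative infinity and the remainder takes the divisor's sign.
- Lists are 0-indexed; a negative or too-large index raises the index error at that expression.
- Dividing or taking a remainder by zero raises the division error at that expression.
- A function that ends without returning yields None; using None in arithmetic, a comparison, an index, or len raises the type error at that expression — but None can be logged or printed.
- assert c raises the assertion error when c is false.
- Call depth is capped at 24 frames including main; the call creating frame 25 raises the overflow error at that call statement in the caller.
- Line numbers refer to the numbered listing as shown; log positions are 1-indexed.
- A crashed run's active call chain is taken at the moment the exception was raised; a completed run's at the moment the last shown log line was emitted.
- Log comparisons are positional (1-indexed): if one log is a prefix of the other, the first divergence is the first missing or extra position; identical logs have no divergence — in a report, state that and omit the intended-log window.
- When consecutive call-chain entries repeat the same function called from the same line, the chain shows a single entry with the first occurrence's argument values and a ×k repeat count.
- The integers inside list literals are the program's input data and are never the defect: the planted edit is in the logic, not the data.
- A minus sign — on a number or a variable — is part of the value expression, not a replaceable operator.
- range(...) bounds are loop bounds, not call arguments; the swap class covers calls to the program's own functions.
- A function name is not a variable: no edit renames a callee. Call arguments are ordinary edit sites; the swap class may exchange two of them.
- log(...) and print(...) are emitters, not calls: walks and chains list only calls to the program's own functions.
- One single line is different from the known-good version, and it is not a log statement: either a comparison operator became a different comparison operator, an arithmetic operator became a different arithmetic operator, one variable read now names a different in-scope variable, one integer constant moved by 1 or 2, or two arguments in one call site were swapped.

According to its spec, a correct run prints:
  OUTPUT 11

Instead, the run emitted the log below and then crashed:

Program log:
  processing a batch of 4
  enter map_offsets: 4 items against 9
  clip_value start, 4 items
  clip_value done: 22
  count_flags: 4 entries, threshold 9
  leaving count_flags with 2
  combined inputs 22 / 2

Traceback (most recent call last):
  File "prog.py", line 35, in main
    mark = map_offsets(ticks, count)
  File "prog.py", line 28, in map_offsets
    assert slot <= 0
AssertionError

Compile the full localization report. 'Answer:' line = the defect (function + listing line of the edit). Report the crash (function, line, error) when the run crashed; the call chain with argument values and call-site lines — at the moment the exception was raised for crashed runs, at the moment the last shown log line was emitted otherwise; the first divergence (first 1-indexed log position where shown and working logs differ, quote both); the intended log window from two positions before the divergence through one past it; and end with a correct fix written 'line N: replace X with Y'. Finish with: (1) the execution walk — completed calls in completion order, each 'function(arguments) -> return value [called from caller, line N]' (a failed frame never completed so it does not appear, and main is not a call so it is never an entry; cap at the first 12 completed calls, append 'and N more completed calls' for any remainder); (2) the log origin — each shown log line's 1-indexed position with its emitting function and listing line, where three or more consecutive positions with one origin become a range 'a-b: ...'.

Answer: the defect is in map_offsets at line 28.
Key fact: A complete run would log 'stage result 11' next, but this one stopped at 7 lines.
Crash: map_offsets, line 28, AssertionError.
Call chain: main -> map_offsets([9, 1, 3, 9], 9) (called at line 35).
First divergence: position 8 — after 7 matching lines the faulty run goes silent; intended next line 'stage result 11'.
Intended log window:
  6: leaving count_flags with 2
  7: combined inputs 22 / 2
  8: stage result 11
Execution walk:
  clip_value([9, 1, 3, 9]) -> 22  [called from map_offsets, line 25]
  count_flags([9, 1, 3, 9], 9) -> 2  [called from map_offsets, line 26]
Origin of each log line:
  1: logged in main at line 34
  2: logged in map_offsets at line 24
  3: logged in clip_value at line 2
  4: logged in clip_value at line 6
  5: logged in count_flags at line 10
  6: logged in count_flags at line 15
  7: logged in map_offsets at line 27
A correct fix: line 28: replace `<=` with `>`.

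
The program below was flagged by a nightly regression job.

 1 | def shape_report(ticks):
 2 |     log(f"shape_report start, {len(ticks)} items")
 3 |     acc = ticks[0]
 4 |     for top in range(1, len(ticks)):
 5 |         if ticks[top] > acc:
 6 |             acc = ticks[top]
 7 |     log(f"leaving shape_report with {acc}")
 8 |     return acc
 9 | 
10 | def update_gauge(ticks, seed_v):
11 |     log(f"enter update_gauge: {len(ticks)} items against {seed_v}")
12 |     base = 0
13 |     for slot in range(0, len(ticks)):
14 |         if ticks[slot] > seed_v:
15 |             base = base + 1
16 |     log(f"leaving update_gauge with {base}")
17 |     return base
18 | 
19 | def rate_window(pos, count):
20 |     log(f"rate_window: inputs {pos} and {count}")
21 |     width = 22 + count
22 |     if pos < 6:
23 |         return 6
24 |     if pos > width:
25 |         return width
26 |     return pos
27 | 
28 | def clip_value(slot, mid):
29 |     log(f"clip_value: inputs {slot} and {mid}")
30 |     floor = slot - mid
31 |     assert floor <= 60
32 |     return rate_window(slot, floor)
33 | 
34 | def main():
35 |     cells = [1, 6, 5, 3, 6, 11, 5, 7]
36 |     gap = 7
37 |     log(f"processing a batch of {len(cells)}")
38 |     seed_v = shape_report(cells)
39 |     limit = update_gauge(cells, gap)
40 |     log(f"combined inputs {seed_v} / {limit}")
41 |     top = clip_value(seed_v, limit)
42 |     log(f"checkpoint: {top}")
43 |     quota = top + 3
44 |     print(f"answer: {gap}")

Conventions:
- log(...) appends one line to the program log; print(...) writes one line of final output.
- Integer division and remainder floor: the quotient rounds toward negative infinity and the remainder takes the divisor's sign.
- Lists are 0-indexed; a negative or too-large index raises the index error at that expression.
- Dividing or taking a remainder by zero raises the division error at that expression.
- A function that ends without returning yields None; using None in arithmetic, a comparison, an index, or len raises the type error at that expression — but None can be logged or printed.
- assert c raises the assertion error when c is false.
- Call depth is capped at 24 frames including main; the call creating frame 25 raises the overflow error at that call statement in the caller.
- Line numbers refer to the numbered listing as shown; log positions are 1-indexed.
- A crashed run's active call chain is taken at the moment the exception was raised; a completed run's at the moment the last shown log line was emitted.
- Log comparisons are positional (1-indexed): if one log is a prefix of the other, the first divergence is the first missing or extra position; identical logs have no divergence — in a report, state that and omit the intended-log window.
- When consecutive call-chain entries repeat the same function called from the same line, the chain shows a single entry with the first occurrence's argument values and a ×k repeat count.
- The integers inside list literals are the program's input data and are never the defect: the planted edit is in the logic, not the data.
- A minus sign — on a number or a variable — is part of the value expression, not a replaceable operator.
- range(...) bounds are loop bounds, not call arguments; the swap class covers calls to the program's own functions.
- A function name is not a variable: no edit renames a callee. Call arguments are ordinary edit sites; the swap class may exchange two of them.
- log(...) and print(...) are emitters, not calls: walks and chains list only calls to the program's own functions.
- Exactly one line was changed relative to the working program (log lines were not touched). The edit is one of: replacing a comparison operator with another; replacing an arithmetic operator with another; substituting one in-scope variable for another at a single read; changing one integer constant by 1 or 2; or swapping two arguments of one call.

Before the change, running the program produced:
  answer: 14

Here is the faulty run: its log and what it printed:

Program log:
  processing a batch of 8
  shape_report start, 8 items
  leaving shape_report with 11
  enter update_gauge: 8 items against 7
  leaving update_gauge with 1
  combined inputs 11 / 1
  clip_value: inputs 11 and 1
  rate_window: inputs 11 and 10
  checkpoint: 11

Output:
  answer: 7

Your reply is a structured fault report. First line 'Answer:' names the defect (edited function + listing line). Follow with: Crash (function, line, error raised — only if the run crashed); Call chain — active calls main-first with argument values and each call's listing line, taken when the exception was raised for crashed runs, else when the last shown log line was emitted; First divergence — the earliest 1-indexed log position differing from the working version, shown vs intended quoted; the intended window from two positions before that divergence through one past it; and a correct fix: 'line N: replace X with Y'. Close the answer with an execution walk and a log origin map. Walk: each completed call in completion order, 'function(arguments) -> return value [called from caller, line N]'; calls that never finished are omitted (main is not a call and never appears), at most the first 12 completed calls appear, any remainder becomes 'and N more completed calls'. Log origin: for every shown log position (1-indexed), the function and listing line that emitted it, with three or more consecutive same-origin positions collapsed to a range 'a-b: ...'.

Answer: the defect is in main at line 44.
Core observation: The logs agree in full; only the final output differs.
Call chain: main.
First divergence: none; the two logs match at every position.
Execution walk:
  shape_report([1, 6, 5, 3, 6, 11, 5, 7]) -> 11  [called from main, line 38]
  update_gauge([1, 6, 5, 3, 6, 11, 5, 7], 7) -> 1  [called from main, line 39]
  rate_window(11, 10) -> 11  [called from clip_value, line 32]
  clip_value(11, 1) -> 11  [called from main, line 41]
Log origin:
  1: logged in main at line 37
  2: logged in shape_report at line 2
  3: logged in shape_report at line 7
  4: logged in update_gauge at line 11
  5: logged in update_gauge at line 16
  6: logged in main at line 40
  7: logged in clip_value at line 29
  8: logged in rate_window at line 20
  9: logged in main at line 42
A correct fix: line 44: replace `gap` with `quota`.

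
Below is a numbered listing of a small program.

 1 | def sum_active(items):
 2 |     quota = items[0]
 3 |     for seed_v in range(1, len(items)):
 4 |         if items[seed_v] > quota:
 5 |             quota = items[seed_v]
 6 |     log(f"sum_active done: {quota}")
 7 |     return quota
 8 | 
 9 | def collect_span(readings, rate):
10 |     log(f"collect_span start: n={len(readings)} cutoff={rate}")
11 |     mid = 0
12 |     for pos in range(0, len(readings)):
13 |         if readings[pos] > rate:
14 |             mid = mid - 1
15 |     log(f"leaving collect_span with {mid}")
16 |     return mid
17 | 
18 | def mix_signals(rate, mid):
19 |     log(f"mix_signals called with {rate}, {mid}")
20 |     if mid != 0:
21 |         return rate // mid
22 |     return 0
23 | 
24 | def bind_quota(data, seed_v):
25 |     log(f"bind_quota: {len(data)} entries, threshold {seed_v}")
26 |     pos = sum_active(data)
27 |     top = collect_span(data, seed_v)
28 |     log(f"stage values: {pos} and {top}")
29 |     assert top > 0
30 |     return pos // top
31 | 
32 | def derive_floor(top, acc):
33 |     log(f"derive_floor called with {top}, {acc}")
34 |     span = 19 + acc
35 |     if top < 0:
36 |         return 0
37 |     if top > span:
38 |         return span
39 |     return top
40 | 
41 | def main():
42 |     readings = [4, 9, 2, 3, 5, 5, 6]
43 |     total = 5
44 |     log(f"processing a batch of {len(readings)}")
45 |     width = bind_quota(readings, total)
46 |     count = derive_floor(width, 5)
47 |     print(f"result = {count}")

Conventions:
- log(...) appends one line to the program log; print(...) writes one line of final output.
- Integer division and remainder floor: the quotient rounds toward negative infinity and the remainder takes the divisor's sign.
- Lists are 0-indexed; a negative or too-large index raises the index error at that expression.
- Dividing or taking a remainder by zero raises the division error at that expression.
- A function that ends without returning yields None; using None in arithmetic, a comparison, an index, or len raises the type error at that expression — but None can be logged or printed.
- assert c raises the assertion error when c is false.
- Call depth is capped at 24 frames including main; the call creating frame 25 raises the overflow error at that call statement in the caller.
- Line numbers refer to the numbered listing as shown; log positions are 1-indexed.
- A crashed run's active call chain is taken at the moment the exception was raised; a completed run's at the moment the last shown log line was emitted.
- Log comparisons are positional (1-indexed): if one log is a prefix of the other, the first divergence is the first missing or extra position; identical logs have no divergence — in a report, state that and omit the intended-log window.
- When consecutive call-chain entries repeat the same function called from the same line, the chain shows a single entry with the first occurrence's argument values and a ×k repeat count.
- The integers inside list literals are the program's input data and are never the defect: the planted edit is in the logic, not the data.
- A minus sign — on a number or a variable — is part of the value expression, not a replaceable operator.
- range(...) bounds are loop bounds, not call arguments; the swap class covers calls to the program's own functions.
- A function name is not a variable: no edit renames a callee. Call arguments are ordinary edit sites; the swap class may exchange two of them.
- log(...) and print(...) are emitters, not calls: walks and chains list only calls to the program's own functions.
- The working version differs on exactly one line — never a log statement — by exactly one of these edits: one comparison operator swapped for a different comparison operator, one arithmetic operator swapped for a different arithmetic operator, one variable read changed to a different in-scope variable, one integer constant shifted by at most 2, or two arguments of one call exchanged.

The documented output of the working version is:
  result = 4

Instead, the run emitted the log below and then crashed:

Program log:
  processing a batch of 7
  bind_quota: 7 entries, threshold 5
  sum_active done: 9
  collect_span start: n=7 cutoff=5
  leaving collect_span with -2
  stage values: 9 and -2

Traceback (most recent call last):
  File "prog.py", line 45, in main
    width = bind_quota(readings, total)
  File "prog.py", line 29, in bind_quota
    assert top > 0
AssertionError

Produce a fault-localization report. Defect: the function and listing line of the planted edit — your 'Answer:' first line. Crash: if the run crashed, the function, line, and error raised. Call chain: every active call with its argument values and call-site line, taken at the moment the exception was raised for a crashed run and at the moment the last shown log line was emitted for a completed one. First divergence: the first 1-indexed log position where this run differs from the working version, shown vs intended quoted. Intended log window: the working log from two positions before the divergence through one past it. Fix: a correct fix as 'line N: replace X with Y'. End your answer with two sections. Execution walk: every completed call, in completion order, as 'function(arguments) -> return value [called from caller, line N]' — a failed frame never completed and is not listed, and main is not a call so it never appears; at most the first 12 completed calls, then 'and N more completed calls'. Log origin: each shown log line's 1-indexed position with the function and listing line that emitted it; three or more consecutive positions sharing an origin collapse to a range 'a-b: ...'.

Answer: the defect is in collect_span at line 14.
Key fact: Log line 5 is where behavior first shows: 'leaving collect_span with -2' appears instead of 'leaving collect_span with 2'.
Crash: bind_quota, line 29, AssertionError.
Call chain: main -> bind_quota([4, 9, 2, 3, 5, 5, 6], 5) (called at line 45).
First divergence: position 5 — the shown line 'leaving collect_span with -2' should read 'leaving collect_span with 2'.
Intended log window:
  3: sum_active done: 9
  4: collect_span start: n=7 cutoff=5
  5: leaving collect_span with 2
  6: stage values: 9 and 2
Execution walk:
  sum_active([4, 9, 2, 3, 5, 5, 6]) -> 9  [called from bind_quota, line 26]
  collect_span([4, 9, 2, 3, 5, 5, 6], 5) -> -2  [called from bind_quota, line 27]
Log line origins:
  1: logged in main at line 44
  2: logged in bind_quota at line 25
  3: logged in sum_active at line 6
  4: logged in collect_span at line 10
  5: logged in collect_span at line 15
  6: logged in bind_quota at line 28
A correct fix: line 14: replace `-` with `+`.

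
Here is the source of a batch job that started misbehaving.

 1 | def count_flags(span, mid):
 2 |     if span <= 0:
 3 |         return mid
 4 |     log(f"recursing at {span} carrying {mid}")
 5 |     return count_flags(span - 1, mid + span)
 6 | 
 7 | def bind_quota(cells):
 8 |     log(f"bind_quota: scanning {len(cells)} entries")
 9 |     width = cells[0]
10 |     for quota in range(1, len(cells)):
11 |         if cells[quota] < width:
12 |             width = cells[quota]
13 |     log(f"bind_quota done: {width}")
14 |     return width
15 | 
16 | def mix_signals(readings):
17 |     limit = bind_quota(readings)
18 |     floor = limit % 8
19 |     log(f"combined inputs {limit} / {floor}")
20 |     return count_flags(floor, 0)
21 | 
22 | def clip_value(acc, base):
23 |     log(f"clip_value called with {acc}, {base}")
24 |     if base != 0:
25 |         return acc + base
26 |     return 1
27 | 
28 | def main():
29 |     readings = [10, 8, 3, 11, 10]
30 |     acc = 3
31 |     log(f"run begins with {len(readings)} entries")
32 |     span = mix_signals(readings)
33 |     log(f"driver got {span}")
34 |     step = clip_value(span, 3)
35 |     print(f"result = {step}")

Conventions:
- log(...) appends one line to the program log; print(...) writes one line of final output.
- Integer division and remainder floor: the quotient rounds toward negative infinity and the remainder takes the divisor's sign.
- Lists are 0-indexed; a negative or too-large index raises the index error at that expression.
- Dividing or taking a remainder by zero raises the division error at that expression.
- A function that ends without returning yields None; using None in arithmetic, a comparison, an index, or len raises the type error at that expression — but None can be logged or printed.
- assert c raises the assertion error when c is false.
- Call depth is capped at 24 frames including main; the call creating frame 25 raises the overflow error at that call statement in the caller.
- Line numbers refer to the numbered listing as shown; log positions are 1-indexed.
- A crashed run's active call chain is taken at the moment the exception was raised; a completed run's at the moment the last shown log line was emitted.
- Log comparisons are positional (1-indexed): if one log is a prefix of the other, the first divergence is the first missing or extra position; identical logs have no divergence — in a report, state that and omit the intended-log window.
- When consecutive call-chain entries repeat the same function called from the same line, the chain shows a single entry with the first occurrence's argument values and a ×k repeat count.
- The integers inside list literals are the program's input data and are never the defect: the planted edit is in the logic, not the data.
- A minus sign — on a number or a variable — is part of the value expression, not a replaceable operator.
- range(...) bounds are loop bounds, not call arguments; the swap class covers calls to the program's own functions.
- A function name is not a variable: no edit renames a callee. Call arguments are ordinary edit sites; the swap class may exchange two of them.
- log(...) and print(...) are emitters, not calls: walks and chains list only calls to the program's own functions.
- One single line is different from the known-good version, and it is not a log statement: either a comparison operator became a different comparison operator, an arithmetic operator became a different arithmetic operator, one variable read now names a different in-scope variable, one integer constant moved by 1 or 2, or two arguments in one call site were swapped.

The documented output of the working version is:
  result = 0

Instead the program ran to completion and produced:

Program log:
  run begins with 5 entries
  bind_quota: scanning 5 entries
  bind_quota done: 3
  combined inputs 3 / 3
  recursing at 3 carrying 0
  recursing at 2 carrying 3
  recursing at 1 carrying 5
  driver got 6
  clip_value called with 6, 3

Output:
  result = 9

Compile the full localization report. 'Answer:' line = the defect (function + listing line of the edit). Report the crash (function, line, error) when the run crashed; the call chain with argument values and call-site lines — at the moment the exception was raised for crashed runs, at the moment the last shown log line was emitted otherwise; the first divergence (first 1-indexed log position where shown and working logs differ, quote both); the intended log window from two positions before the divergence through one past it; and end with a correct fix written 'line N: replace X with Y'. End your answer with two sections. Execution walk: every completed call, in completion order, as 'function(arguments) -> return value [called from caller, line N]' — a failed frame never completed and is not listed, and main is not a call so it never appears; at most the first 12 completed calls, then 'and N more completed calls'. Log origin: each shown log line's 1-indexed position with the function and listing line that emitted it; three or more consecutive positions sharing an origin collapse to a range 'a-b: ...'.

Answer: the defect is in clip_value at line 25.
Key observation: Every logged value matches the working version; the printed result is what differs.
Call chain: main -> clip_value(6, 3) (called at line 34).
First divergence: none; the two logs match at every position.
Execution walk:
  bind_quota([10, 8, 3, 11, 10]) -> 3  [called from mix_signals, line 17]
  count_flags(0, 6) -> 6  [called from count_flags, line 5]
  count_flags(1, 5) -> 6  [called from count_flags, line 5]
  count_flags(2, 3) -> 6  [called from count_flags, line 5]
  count_flags(3, 0) -> 6  [called from mix_signals, line 20]
  mix_signals([10, 8, 3, 11, 10]) -> 6  [called from main, line 32]
  clip_value(6, 3) -> 9  [called from main, line 34]
Log origin:
  1 — main, line 31
  2 — bind_quota, line 8
  3 — bind_quota, line 13
  4 — mix_signals, line 19
  5-7 — count_flags, line 4
  8 — main, line 33
  9 — clip_value, line 23
A correct fix: line 25: replace `+` with `%`.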